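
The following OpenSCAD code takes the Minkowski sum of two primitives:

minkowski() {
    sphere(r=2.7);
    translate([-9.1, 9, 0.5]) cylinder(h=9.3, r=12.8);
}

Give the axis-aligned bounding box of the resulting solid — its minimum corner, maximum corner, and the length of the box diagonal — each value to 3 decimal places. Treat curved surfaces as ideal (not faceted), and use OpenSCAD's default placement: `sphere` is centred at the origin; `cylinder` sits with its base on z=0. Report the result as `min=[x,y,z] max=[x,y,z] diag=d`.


A = translate([-9.1, 9, 0.5]) cylinder(h=9.3, r=12.8) → bbox [-21.9,-3.8,0.5] .. [3.7,21.8,9.8]
B = sphere(r=2.7) → bbox [-2.7,-2.7,-2.7] .. [2.7,2.7,2.7]
lo = A.lo+B.lo = [-21.9-2.7, -3.8-2.7, 0.5-2.7] = [-24.600,-6.500,-2.200]
hi = A.hi+B.hi = [3.7+2.7, 21.8+2.7, 9.8+2.7] = [6.400,24.500,12.500]
diag = √(31²+31²+14.7²) = √2138.09 = 46.239

min=[-24.600,-6.500,-2.200] max=[6.400,24.500,12.500] diag=46.239


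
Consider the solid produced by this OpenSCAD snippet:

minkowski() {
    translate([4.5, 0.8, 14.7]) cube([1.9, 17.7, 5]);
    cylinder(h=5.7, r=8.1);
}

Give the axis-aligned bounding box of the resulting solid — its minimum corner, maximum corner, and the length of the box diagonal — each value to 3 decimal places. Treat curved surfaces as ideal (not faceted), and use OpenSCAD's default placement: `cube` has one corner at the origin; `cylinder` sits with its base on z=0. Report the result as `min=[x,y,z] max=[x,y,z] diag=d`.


A = translate([4.5, 0.8, 14.7]) cube([1.9, 17.7, 5]) → bbox [4.5,0.8,14.7] .. [6.4,18.5,19.7]
B = cylinder(h=5.7, r=8.1) → bbox [-8.1,-8.1,0] .. [8.1,8.1,5.7]
lo = A.lo+B.lo = [4.5-8.1, 0.8-8.1, 14.7+0] = [-3.600,-7.300,14.700]
hi = A.hi+B.hi = [6.4+8.1, 18.5+8.1, 19.7+5.7] = [14.500,26.600,25.400]
diag = √(18.1²+33.9²+10.7²) = √1591.31 = 39.891

min=[-3.600,-7.300,14.700] max=[14.500,26.600,25.400] diag=39.891


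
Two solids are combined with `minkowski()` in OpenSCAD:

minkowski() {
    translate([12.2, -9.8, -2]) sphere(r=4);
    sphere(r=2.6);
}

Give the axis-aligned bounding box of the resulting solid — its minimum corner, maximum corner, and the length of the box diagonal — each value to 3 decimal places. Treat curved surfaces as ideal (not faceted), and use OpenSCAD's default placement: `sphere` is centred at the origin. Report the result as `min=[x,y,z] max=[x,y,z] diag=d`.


A = translate([12.2, -9.8, -2]) sphere(r=4) → bbox [8.2,-13.8,-6] .. [16.2,-5.8,2]
B = sphere(r=2.6) → bbox [-2.6,-2.6,-2.6] .. [2.6,2.6,2.6]
lo = A.lo+B.lo = [8.2-2.6, -13.8-2.6, -6-2.6] = [5.600,-16.400,-8.600]
hi = A.hi+B.hi = [16.2+2.6, -5.8+2.6, 2+2.6] = [18.800,-3.200,4.600]
diag = √(13.2²+13.2²+13.2²) = √522.72 = 22.863

min=[5.600,-16.400,-8.600] max=[18.800,-3.200,4.600] diag=22.863


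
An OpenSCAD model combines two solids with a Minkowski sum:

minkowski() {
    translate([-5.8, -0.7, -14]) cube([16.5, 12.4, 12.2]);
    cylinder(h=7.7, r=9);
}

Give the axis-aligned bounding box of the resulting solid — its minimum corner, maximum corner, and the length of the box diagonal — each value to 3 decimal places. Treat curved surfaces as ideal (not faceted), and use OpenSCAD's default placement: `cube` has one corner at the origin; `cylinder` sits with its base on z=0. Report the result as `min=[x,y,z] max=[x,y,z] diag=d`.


min=[-14.800,-9.700,-14.000] max=[19.700,20.700,5.900] diag=50.104

A = translate([-5.8, -0.7, -14]) cube([16.5, 12.4, 12.2]) → bbox [-5.8,-0.7,-14] .. [10.7,11.7,-1.8]
B = cylinder(h=7.7, r=9) → bbox [-9,-9,0] .. [9,9,7.7]
lo = A.lo+B.lo = [-5.8-9, -0.7-9, -14+0] = [-14.800,-9.700,-14.000]
hi = A.hi+B.hi = [10.7+9, 11.7+9, -1.8+7.7] = [19.700,20.700,5.900]
diag = √(34.5²+30.4²+19.9²) = √2510.42 = 50.104


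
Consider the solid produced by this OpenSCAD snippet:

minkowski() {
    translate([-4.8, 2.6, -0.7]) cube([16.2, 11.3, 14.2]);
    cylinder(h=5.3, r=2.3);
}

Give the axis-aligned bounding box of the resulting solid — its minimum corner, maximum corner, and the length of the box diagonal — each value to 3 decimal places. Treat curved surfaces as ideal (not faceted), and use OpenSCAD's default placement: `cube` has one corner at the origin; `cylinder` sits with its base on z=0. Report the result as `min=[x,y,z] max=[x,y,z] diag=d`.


min=[-7.100,0.300,-0.700] max=[13.700,16.200,18.800] diag=32.645

A = translate([-4.8, 2.6, -0.7]) cube([16.2, 11.3, 14.2]) → bbox [-4.8,2.6,-0.7] .. [11.4,13.9,13.5]
B = cylinder(h=5.3, r=2.3) → bbox [-2.3,-2.3,0] .. [2.3,2.3,5.3]
lo = A.lo+B.lo = [-4.8-2.3, 2.6-2.3, -0.7+0] = [-7.100,0.300,-0.700]
hi = A.hi+B.hi = [11.4+2.3, 13.9+2.3, 13.5+5.3] = [13.700,16.200,18.800]
diag = √(20.8²+15.9²+19.5²) = √1065.7 = 32.645


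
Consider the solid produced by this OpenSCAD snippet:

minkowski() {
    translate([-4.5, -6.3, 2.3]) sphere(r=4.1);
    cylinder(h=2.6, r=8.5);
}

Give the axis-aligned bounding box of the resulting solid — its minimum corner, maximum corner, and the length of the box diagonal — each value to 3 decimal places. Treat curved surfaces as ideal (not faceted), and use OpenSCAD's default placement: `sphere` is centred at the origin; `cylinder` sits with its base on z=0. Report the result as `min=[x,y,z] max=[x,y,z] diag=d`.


min=[-17.100,-18.900,-1.800] max=[8.100,6.300,9.000] diag=37.239

A = translate([-4.5, -6.3, 2.3]) sphere(r=4.1) → bbox [-8.6,-10.4,-1.8] .. [-0.4,-2.2,6.4]
B = cylinder(h=2.6, r=8.5) → bbox [-8.5,-8.5,0] .. [8.5,8.5,2.6]
lo = A.lo+B.lo = [-8.6-8.5, -10.4-8.5, -1.8+0] = [-17.100,-18.900,-1.800]
hi = A.hi+B.hi = [-0.4+8.5, -2.2+8.5, 6.4+2.6] = [8.100,6.300,9.000]
diag = √(25.2²+25.2²+10.8²) = √1386.72 = 37.239


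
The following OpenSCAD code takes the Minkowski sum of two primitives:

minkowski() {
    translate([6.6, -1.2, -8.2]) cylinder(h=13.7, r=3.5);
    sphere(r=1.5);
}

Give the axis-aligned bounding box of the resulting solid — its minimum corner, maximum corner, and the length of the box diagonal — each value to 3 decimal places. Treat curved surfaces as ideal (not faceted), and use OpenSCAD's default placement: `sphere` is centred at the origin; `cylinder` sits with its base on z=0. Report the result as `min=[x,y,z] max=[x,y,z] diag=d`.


A = translate([6.6, -1.2, -8.2]) cylinder(h=13.7, r=3.5) → bbox [3.1,-4.7,-8.2] .. [10.1,2.3,5.5]
B = sphere(r=1.5) → bbox [-1.5,-1.5,-1.5] .. [1.5,1.5,1.5]
lo = A.lo+B.lo = [3.1-1.5, -4.7-1.5, -8.2-1.5] = [1.600,-6.200,-9.700]
hi = A.hi+B.hi = [10.1+1.5, 2.3+1.5, 5.5+1.5] = [11.600,3.800,7.000]
diag = √(10²+10²+16.7²) = √478.89 = 21.884

min=[1.600,-6.200,-9.700] max=[11.600,3.800,7.000] diag=21.884


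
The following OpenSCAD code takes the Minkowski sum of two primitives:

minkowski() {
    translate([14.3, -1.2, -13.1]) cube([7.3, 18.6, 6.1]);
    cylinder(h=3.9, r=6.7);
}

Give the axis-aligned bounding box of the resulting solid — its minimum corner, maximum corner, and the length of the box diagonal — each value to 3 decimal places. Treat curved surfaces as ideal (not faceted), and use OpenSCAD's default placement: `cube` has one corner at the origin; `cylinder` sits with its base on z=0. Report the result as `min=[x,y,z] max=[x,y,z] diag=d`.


A = translate([14.3, -1.2, -13.1]) cube([7.3, 18.6, 6.1]) → bbox [14.3,-1.2,-13.1] .. [21.6,17.4,-7]
B = cylinder(h=3.9, r=6.7) → bbox [-6.7,-6.7,0] .. [6.7,6.7,3.9]
lo = A.lo+B.lo = [14.3-6.7, -1.2-6.7, -13.1+0] = [7.600,-7.900,-13.100]
hi = A.hi+B.hi = [21.6+6.7, 17.4+6.7, -7+3.9] = [28.300,24.100,-3.100]
diag = √(20.7²+32²+10²) = √1552.49 = 39.402

min=[7.600,-7.900,-13.100] max=[28.300,24.100,-3.100] diag=39.402


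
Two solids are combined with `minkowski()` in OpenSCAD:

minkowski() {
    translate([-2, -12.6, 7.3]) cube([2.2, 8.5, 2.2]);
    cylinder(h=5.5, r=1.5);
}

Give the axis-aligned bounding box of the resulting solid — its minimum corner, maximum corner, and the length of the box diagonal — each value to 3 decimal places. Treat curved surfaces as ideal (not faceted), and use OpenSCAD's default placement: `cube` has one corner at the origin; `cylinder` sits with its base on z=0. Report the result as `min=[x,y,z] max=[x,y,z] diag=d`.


A = translate([-2, -12.6, 7.3]) cube([2.2, 8.5, 2.2]) → bbox [-2,-12.6,7.3] .. [0.2,-4.1,9.5]
B = cylinder(h=5.5, r=1.5) → bbox [-1.5,-1.5,0] .. [1.5,1.5,5.5]
lo = A.lo+B.lo = [-2-1.5, -12.6-1.5, 7.3+0] = [-3.500,-14.100,7.300]
hi = A.hi+B.hi = [0.2+1.5, -4.1+1.5, 9.5+5.5] = [1.700,-2.600,15.000]
diag = √(5.2²+11.5²+7.7²) = √218.58 = 14.784

min=[-3.500,-14.100,7.300] max=[1.700,-2.600,15.000] diag=14.784


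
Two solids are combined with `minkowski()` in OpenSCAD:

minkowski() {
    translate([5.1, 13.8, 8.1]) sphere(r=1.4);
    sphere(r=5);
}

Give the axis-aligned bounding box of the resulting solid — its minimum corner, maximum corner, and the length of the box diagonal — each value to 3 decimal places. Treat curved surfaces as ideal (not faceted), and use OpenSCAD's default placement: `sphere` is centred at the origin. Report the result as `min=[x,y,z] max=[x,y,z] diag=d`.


A = translate([5.1, 13.8, 8.1]) sphere(r=1.4) → bbox [3.7,12.4,6.7] .. [6.5,15.2,9.5]
B = sphere(r=5) → bbox [-5,-5,-5] .. [5,5,5]
lo = A.lo+B.lo = [3.7-5, 12.4-5, 6.7-5] = [-1.300,7.400,1.700]
hi = A.hi+B.hi = [6.5+5, 15.2+5, 9.5+5] = [11.500,20.200,14.500]
diag = √(12.8²+12.8²+12.8²) = √491.52 = 22.170

min=[-1.300,7.400,1.700] max=[11.500,20.200,14.500] diag=22.170


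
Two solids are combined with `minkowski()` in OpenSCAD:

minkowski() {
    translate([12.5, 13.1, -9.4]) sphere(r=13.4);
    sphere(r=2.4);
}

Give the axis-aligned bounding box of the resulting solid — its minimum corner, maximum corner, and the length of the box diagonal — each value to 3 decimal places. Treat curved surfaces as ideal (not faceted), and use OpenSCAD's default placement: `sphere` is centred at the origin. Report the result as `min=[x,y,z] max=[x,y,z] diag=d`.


min=[-3.300,-2.700,-25.200] max=[28.300,28.900,6.400] diag=54.733

A = translate([12.5, 13.1, -9.4]) sphere(r=13.4) → bbox [-0.9,-0.3,-22.8] .. [25.9,26.5,4]
B = sphere(r=2.4) → bbox [-2.4,-2.4,-2.4] .. [2.4,2.4,2.4]
lo = A.lo+B.lo = [-0.9-2.4, -0.3-2.4, -22.8-2.4] = [-3.300,-2.700,-25.200]
hi = A.hi+B.hi = [25.9+2.4, 26.5+2.4, 4+2.4] = [28.300,28.900,6.400]
diag = √(31.6²+31.6²+31.6²) = √2995.68 = 54.733


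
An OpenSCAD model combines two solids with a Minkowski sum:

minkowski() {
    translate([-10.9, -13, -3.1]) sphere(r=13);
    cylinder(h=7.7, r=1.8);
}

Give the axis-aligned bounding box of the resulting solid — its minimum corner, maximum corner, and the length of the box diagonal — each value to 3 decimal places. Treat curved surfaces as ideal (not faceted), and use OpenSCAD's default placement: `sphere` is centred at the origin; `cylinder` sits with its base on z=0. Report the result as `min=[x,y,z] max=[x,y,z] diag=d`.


A = translate([-10.9, -13, -3.1]) sphere(r=13) → bbox [-23.9,-26,-16.1] .. [2.1,0,9.9]
B = cylinder(h=7.7, r=1.8) → bbox [-1.8,-1.8,0] .. [1.8,1.8,7.7]
lo = A.lo+B.lo = [-23.9-1.8, -26-1.8, -16.1+0] = [-25.700,-27.800,-16.100]
hi = A.hi+B.hi = [2.1+1.8, 0+1.8, 9.9+7.7] = [3.900,1.800,17.600]
diag = √(29.6²+29.6²+33.7²) = √2888.01 = 53.740

min=[-25.700,-27.800,-16.100] max=[3.900,1.800,17.600] diag=53.740


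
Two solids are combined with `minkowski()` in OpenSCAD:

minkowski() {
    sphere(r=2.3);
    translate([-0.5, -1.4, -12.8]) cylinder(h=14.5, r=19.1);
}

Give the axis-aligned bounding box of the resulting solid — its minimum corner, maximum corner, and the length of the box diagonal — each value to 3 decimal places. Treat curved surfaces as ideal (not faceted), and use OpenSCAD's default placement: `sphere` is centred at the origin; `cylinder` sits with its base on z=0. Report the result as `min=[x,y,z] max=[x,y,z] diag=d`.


min=[-21.900,-22.800,-15.100] max=[20.900,20.000,4.000] diag=63.470

A = translate([-0.5, -1.4, -12.8]) cylinder(h=14.5, r=19.1) → bbox [-19.6,-20.5,-12.8] .. [18.6,17.7,1.7]
B = sphere(r=2.3) → bbox [-2.3,-2.3,-2.3] .. [2.3,2.3,2.3]
lo = A.lo+B.lo = [-19.6-2.3, -20.5-2.3, -12.8-2.3] = [-21.900,-22.800,-15.100]
hi = A.hi+B.hi = [18.6+2.3, 17.7+2.3, 1.7+2.3] = [20.900,20.000,4.000]
diag = √(42.8²+42.8²+19.1²) = √4028.49 = 63.470


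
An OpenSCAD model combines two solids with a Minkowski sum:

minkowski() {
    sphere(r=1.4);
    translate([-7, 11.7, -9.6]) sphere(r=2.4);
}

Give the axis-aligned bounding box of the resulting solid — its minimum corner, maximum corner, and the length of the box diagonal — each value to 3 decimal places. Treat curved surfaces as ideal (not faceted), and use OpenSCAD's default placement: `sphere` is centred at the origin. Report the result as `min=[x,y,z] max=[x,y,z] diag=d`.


min=[-10.800,7.900,-13.400] max=[-3.200,15.500,-5.800] diag=13.164

A = translate([-7, 11.7, -9.6]) sphere(r=2.4) → bbox [-9.4,9.3,-12] .. [-4.6,14.1,-7.2]
B = sphere(r=1.4) → bbox [-1.4,-1.4,-1.4] .. [1.4,1.4,1.4]
lo = A.lo+B.lo = [-9.4-1.4, 9.3-1.4, -12-1.4] = [-10.800,7.900,-13.400]
hi = A.hi+B.hi = [-4.6+1.4, 14.1+1.4, -7.2+1.4] = [-3.200,15.500,-5.800]
diag = √(7.6²+7.6²+7.6²) = √173.28 = 13.164


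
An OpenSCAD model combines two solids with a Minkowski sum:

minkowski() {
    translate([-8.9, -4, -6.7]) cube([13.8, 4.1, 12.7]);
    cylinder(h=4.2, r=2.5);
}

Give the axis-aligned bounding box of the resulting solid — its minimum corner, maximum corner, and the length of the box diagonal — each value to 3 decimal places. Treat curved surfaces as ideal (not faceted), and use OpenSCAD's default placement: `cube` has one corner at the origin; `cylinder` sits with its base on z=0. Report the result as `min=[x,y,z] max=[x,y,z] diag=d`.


min=[-11.400,-6.500,-6.700] max=[7.400,2.600,10.200] diag=26.867

A = translate([-8.9, -4, -6.7]) cube([13.8, 4.1, 12.7]) → bbox [-8.9,-4,-6.7] .. [4.9,0.1,6]
B = cylinder(h=4.2, r=2.5) → bbox [-2.5,-2.5,0] .. [2.5,2.5,4.2]
lo = A.lo+B.lo = [-8.9-2.5, -4-2.5, -6.7+0] = [-11.400,-6.500,-6.700]
hi = A.hi+B.hi = [4.9+2.5, 0.1+2.5, 6+4.2] = [7.400,2.600,10.200]
diag = √(18.8²+9.1²+16.9²) = √721.86 = 26.867


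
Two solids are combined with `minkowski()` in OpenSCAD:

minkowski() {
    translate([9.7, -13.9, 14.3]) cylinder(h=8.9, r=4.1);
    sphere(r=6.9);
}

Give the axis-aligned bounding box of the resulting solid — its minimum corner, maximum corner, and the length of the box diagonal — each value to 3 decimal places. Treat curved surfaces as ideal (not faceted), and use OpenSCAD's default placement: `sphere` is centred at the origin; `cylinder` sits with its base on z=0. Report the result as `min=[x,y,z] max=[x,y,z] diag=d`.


A = translate([9.7, -13.9, 14.3]) cylinder(h=8.9, r=4.1) → bbox [5.6,-18,14.3] .. [13.8,-9.8,23.2]
B = sphere(r=6.9) → bbox [-6.9,-6.9,-6.9] .. [6.9,6.9,6.9]
lo = A.lo+B.lo = [5.6-6.9, -18-6.9, 14.3-6.9] = [-1.300,-24.900,7.400]
hi = A.hi+B.hi = [13.8+6.9, -9.8+6.9, 23.2+6.9] = [20.700,-2.900,30.100]
diag = √(22²+22²+22.7²) = √1483.29 = 38.514

min=[-1.300,-24.900,7.400] max=[20.700,-2.900,30.100] diag=38.514


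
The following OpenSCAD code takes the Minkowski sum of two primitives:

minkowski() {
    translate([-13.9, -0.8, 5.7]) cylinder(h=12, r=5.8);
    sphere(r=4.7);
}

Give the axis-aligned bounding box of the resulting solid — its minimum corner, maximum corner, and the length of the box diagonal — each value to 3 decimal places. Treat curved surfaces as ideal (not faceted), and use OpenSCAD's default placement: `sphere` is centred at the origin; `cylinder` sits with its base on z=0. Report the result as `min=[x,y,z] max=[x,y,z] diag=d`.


min=[-24.400,-11.300,1.000] max=[-3.400,9.700,22.400] diag=36.605

A = translate([-13.9, -0.8, 5.7]) cylinder(h=12, r=5.8) → bbox [-19.7,-6.6,5.7] .. [-8.1,5,17.7]
B = sphere(r=4.7) → bbox [-4.7,-4.7,-4.7] .. [4.7,4.7,4.7]
lo = A.lo+B.lo = [-19.7-4.7, -6.6-4.7, 5.7-4.7] = [-24.400,-11.300,1.000]
hi = A.hi+B.hi = [-8.1+4.7, 5+4.7, 17.7+4.7] = [-3.400,9.700,22.400]
diag = √(21²+21²+21.4²) = √1339.96 = 36.605


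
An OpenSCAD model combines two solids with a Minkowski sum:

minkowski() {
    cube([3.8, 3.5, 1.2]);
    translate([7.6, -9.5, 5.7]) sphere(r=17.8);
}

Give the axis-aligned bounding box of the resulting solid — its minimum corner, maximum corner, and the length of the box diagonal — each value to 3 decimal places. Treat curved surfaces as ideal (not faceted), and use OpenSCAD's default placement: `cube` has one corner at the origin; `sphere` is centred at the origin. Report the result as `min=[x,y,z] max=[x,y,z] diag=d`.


A = translate([7.6, -9.5, 5.7]) sphere(r=17.8) → bbox [-10.2,-27.3,-12.1] .. [25.4,8.3,23.5]
B = cube([3.8, 3.5, 1.2]) → bbox [0,0,0] .. [3.8,3.5,1.2]
lo = A.lo+B.lo = [-10.2+0, -27.3+0, -12.1+0] = [-10.200,-27.300,-12.100]
hi = A.hi+B.hi = [25.4+3.8, 8.3+3.5, 23.5+1.2] = [29.200,11.800,24.700]
diag = √(39.4²+39.1²+36.8²) = √4435.41 = 66.599

min=[-10.200,-27.300,-12.100] max=[29.200,11.800,24.700] diag=66.599


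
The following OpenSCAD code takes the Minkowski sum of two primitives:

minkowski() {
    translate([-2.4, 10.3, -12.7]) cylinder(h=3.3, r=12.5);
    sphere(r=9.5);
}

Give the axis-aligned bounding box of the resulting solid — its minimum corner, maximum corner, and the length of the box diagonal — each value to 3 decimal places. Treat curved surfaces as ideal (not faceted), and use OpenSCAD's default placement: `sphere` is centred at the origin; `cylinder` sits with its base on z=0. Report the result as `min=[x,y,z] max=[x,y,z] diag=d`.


min=[-24.400,-11.700,-22.200] max=[19.600,32.300,0.100] diag=66.101

A = translate([-2.4, 10.3, -12.7]) cylinder(h=3.3, r=12.5) → bbox [-14.9,-2.2,-12.7] .. [10.1,22.8,-9.4]
B = sphere(r=9.5) → bbox [-9.5,-9.5,-9.5] .. [9.5,9.5,9.5]
lo = A.lo+B.lo = [-14.9-9.5, -2.2-9.5, -12.7-9.5] = [-24.400,-11.700,-22.200]
hi = A.hi+B.hi = [10.1+9.5, 22.8+9.5, -9.4+9.5] = [19.600,32.300,0.100]
diag = √(44²+44²+22.3²) = √4369.29 = 66.101


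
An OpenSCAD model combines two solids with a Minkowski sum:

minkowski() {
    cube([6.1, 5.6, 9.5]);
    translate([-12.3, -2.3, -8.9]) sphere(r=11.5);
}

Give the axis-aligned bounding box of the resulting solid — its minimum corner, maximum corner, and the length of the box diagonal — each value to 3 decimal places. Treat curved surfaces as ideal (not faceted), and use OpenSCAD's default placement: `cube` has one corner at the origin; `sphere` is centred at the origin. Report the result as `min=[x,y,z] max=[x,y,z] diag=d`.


min=[-23.800,-13.800,-20.400] max=[5.300,14.800,12.100] diag=52.163

A = translate([-12.3, -2.3, -8.9]) sphere(r=11.5) → bbox [-23.8,-13.8,-20.4] .. [-0.8,9.2,2.6]
B = cube([6.1, 5.6, 9.5]) → bbox [0,0,0] .. [6.1,5.6,9.5]
lo = A.lo+B.lo = [-23.8+0, -13.8+0, -20.4+0] = [-23.800,-13.800,-20.400]
hi = A.hi+B.hi = [-0.8+6.1, 9.2+5.6, 2.6+9.5] = [5.300,14.800,12.100]
diag = √(29.1²+28.6²+32.5²) = √2721.02 = 52.163


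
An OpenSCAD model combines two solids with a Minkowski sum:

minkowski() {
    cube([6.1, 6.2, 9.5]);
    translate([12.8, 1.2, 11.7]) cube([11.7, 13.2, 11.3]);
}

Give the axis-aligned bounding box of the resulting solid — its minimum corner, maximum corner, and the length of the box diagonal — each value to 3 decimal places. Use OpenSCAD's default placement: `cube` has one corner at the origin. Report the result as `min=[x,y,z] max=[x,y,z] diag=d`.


A = translate([12.8, 1.2, 11.7]) cube([11.7, 13.2, 11.3]) → bbox [12.8,1.2,11.7] .. [24.5,14.4,23]
B = cube([6.1, 6.2, 9.5]) → bbox [0,0,0] .. [6.1,6.2,9.5]
lo = A.lo+B.lo = [12.8+0, 1.2+0, 11.7+0] = [12.800,1.200,11.700]
hi = A.hi+B.hi = [24.5+6.1, 14.4+6.2, 23+9.5] = [30.600,20.600,32.500]
diag = √(17.8²+19.4²+20.8²) = √1125.84 = 33.554

min=[12.800,1.200,11.700] max=[30.600,20.600,32.500] diag=33.554


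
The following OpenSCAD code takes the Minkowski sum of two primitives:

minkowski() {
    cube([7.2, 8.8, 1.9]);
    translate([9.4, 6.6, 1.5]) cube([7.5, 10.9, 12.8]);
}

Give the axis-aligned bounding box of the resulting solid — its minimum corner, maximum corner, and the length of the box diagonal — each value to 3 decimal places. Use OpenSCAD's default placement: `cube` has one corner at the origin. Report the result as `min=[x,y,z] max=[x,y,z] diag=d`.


A = translate([9.4, 6.6, 1.5]) cube([7.5, 10.9, 12.8]) → bbox [9.4,6.6,1.5] .. [16.9,17.5,14.3]
B = cube([7.2, 8.8, 1.9]) → bbox [0,0,0] .. [7.2,8.8,1.9]
lo = A.lo+B.lo = [9.4+0, 6.6+0, 1.5+0] = [9.400,6.600,1.500]
hi = A.hi+B.hi = [16.9+7.2, 17.5+8.8, 14.3+1.9] = [24.100,26.300,16.200]
diag = √(14.7²+19.7²+14.7²) = √820.27 = 28.640

min=[9.400,6.600,1.500] max=[24.100,26.300,16.200] diag=28.640


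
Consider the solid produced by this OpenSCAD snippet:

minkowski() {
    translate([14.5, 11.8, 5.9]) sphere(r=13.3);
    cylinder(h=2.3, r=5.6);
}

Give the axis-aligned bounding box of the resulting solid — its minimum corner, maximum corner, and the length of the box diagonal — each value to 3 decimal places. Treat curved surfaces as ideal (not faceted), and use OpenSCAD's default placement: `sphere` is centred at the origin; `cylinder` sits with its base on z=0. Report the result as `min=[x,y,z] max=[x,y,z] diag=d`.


min=[-4.400,-7.100,-7.400] max=[33.400,30.700,21.500] diag=60.769

A = translate([14.5, 11.8, 5.9]) sphere(r=13.3) → bbox [1.2,-1.5,-7.4] .. [27.8,25.1,19.2]
B = cylinder(h=2.3, r=5.6) → bbox [-5.6,-5.6,0] .. [5.6,5.6,2.3]
lo = A.lo+B.lo = [1.2-5.6, -1.5-5.6, -7.4+0] = [-4.400,-7.100,-7.400]
hi = A.hi+B.hi = [27.8+5.6, 25.1+5.6, 19.2+2.3] = [33.400,30.700,21.500]
diag = √(37.8²+37.8²+28.9²) = √3692.89 = 60.769


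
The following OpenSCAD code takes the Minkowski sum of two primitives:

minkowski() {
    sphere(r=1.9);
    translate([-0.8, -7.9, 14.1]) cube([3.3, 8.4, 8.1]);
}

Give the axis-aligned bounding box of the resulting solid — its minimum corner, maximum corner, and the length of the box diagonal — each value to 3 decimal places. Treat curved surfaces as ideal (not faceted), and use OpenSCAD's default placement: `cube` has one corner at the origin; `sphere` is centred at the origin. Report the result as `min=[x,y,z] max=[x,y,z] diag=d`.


A = translate([-0.8, -7.9, 14.1]) cube([3.3, 8.4, 8.1]) → bbox [-0.8,-7.9,14.1] .. [2.5,0.5,22.2]
B = sphere(r=1.9) → bbox [-1.9,-1.9,-1.9] .. [1.9,1.9,1.9]
lo = A.lo+B.lo = [-0.8-1.9, -7.9-1.9, 14.1-1.9] = [-2.700,-9.800,12.200]
hi = A.hi+B.hi = [2.5+1.9, 0.5+1.9, 22.2+1.9] = [4.400,2.400,24.100]
diag = √(7.1²+12.2²+11.9²) = √340.86 = 18.462

min=[-2.700,-9.800,12.200] max=[4.400,2.400,24.100] diag=18.462


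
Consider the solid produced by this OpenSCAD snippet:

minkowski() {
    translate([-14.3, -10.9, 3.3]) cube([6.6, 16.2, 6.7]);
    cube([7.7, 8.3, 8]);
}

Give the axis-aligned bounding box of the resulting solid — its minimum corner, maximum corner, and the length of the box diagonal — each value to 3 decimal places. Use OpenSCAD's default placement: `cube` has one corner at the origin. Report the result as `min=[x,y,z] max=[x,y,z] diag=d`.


min=[-14.300,-10.900,3.300] max=[0.000,13.600,18.000] diag=31.950

A = translate([-14.3, -10.9, 3.3]) cube([6.6, 16.2, 6.7]) → bbox [-14.3,-10.9,3.3] .. [-7.7,5.3,10]
B = cube([7.7, 8.3, 8]) → bbox [0,0,0] .. [7.7,8.3,8]
lo = A.lo+B.lo = [-14.3+0, -10.9+0, 3.3+0] = [-14.300,-10.900,3.300]
hi = A.hi+B.hi = [-7.7+7.7, 5.3+8.3, 10+8] = [0.000,13.600,18.000]
diag = √(14.3²+24.5²+14.7²) = √1020.83 = 31.950


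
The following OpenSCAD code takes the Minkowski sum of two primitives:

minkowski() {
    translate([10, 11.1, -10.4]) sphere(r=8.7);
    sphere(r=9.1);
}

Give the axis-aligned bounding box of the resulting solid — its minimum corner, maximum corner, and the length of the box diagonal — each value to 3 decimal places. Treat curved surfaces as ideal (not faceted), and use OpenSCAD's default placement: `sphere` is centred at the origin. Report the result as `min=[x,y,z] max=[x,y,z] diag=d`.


min=[-7.800,-6.700,-28.200] max=[27.800,28.900,7.400] diag=61.661

A = translate([10, 11.1, -10.4]) sphere(r=8.7) → bbox [1.3,2.4,-19.1] .. [18.7,19.8,-1.7]
B = sphere(r=9.1) → bbox [-9.1,-9.1,-9.1] .. [9.1,9.1,9.1]
lo = A.lo+B.lo = [1.3-9.1, 2.4-9.1, -19.1-9.1] = [-7.800,-6.700,-28.200]
hi = A.hi+B.hi = [18.7+9.1, 19.8+9.1, -1.7+9.1] = [27.800,28.900,7.400]
diag = √(35.6²+35.6²+35.6²) = √3802.08 = 61.661


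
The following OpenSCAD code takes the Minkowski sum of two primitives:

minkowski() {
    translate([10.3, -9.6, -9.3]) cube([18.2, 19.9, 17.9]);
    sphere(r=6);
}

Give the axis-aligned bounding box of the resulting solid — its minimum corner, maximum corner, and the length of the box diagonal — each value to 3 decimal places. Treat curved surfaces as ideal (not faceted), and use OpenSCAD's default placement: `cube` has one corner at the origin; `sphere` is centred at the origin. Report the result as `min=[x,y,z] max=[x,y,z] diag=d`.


A = translate([10.3, -9.6, -9.3]) cube([18.2, 19.9, 17.9]) → bbox [10.3,-9.6,-9.3] .. [28.5,10.3,8.6]
B = sphere(r=6) → bbox [-6,-6,-6] .. [6,6,6]
lo = A.lo+B.lo = [10.3-6, -9.6-6, -9.3-6] = [4.300,-15.600,-15.300]
hi = A.hi+B.hi = [28.5+6, 10.3+6, 8.6+6] = [34.500,16.300,14.600]
diag = √(30.2²+31.9²+29.9²) = √2823.66 = 53.138

min=[4.300,-15.600,-15.300] max=[34.500,16.300,14.600] diag=53.138


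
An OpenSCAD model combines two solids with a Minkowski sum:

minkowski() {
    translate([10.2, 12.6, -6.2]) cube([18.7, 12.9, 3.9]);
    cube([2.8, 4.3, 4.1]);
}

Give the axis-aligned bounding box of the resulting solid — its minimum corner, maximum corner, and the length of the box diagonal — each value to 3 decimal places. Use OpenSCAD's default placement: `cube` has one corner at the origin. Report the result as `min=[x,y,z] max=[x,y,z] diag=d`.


min=[10.200,12.600,-6.200] max=[31.700,29.800,1.800] diag=28.672

A = translate([10.2, 12.6, -6.2]) cube([18.7, 12.9, 3.9]) → bbox [10.2,12.6,-6.2] .. [28.9,25.5,-2.3]
B = cube([2.8, 4.3, 4.1]) → bbox [0,0,0] .. [2.8,4.3,4.1]
lo = A.lo+B.lo = [10.2+0, 12.6+0, -6.2+0] = [10.200,12.600,-6.200]
hi = A.hi+B.hi = [28.9+2.8, 25.5+4.3, -2.3+4.1] = [31.700,29.800,1.800]
diag = √(21.5²+17.2²+8²) = √822.09 = 28.672


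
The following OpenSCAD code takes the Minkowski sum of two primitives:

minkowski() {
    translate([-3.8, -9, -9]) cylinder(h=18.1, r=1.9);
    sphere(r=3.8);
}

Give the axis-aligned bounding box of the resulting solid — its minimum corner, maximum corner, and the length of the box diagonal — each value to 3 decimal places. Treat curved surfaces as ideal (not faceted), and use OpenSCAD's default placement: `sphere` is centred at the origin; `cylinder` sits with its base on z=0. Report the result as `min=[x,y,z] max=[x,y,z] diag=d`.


min=[-9.500,-14.700,-12.800] max=[1.900,-3.300,12.900] diag=30.338

A = translate([-3.8, -9, -9]) cylinder(h=18.1, r=1.9) → bbox [-5.7,-10.9,-9] .. [-1.9,-7.1,9.1]
B = sphere(r=3.8) → bbox [-3.8,-3.8,-3.8] .. [3.8,3.8,3.8]
lo = A.lo+B.lo = [-5.7-3.8, -10.9-3.8, -9-3.8] = [-9.500,-14.700,-12.800]
hi = A.hi+B.hi = [-1.9+3.8, -7.1+3.8, 9.1+3.8] = [1.900,-3.300,12.900]
diag = √(11.4²+11.4²+25.7²) = √920.41 = 30.338


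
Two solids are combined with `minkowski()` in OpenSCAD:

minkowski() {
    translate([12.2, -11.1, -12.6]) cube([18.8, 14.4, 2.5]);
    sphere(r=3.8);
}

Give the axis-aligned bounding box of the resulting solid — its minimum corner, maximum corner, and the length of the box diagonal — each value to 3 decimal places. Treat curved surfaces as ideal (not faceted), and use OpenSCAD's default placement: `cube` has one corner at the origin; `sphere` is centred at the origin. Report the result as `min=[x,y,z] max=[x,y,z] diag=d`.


min=[8.400,-14.900,-16.400] max=[34.800,7.100,-6.300] diag=35.819

A = translate([12.2, -11.1, -12.6]) cube([18.8, 14.4, 2.5]) → bbox [12.2,-11.1,-12.6] .. [31,3.3,-10.1]
B = sphere(r=3.8) → bbox [-3.8,-3.8,-3.8] .. [3.8,3.8,3.8]
lo = A.lo+B.lo = [12.2-3.8, -11.1-3.8, -12.6-3.8] = [8.400,-14.900,-16.400]
hi = A.hi+B.hi = [31+3.8, 3.3+3.8, -10.1+3.8] = [34.800,7.100,-6.300]
diag = √(26.4²+22²+10.1²) = √1282.97 = 35.819


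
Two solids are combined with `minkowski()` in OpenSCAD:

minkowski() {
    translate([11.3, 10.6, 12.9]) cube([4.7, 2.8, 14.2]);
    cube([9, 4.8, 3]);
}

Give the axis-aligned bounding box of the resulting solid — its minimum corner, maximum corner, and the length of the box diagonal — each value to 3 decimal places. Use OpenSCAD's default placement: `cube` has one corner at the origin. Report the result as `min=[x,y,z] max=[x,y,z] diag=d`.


A = translate([11.3, 10.6, 12.9]) cube([4.7, 2.8, 14.2]) → bbox [11.3,10.6,12.9] .. [16,13.4,27.1]
B = cube([9, 4.8, 3]) → bbox [0,0,0] .. [9,4.8,3]
lo = A.lo+B.lo = [11.3+0, 10.6+0, 12.9+0] = [11.300,10.600,12.900]
hi = A.hi+B.hi = [16+9, 13.4+4.8, 27.1+3] = [25.000,18.200,30.100]
diag = √(13.7²+7.6²+17.2²) = √541.29 = 23.266

min=[11.300,10.600,12.900] max=[25.000,18.200,30.100] diag=23.266


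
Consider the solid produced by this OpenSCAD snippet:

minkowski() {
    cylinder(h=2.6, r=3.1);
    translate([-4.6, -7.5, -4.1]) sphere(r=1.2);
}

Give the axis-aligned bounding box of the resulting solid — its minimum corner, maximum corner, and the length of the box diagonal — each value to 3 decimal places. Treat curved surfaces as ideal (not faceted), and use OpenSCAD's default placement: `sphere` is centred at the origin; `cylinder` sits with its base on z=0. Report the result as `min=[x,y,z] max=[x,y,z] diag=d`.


min=[-8.900,-11.800,-5.300] max=[-0.300,-3.200,-0.300] diag=13.150

A = translate([-4.6, -7.5, -4.1]) sphere(r=1.2) → bbox [-5.8,-8.7,-5.3] .. [-3.4,-6.3,-2.9]
B = cylinder(h=2.6, r=3.1) → bbox [-3.1,-3.1,0] .. [3.1,3.1,2.6]
lo = A.lo+B.lo = [-5.8-3.1, -8.7-3.1, -5.3+0] = [-8.900,-11.800,-5.300]
hi = A.hi+B.hi = [-3.4+3.1, -6.3+3.1, -2.9+2.6] = [-0.300,-3.200,-0.300]
diag = √(8.6²+8.6²+5²) = √172.92 = 13.150


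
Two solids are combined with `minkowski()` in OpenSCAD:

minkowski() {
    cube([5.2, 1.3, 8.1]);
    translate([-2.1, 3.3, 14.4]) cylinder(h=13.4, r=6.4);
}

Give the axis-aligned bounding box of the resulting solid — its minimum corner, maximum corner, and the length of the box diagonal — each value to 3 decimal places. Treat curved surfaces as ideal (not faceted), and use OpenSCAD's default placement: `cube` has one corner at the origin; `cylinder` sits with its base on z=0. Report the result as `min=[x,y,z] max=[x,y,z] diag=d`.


A = translate([-2.1, 3.3, 14.4]) cylinder(h=13.4, r=6.4) → bbox [-8.5,-3.1,14.4] .. [4.3,9.7,27.8]
B = cube([5.2, 1.3, 8.1]) → bbox [0,0,0] .. [5.2,1.3,8.1]
lo = A.lo+B.lo = [-8.5+0, -3.1+0, 14.4+0] = [-8.500,-3.100,14.400]
hi = A.hi+B.hi = [4.3+5.2, 9.7+1.3, 27.8+8.1] = [9.500,11.000,35.900]
diag = √(18²+14.1²+21.5²) = √985.06 = 31.386

min=[-8.500,-3.100,14.400] max=[9.500,11.000,35.900] diag=31.386


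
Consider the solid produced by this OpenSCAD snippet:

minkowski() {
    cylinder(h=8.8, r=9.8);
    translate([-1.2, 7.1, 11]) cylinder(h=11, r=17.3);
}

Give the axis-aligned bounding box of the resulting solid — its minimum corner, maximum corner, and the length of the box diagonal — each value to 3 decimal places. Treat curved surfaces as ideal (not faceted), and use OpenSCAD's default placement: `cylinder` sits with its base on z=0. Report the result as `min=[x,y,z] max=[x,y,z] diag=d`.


min=[-28.300,-20.000,11.000] max=[25.900,34.200,30.800] diag=79.166

A = translate([-1.2, 7.1, 11]) cylinder(h=11, r=17.3) → bbox [-18.5,-10.2,11] .. [16.1,24.4,22]
B = cylinder(h=8.8, r=9.8) → bbox [-9.8,-9.8,0] .. [9.8,9.8,8.8]
lo = A.lo+B.lo = [-18.5-9.8, -10.2-9.8, 11+0] = [-28.300,-20.000,11.000]
hi = A.hi+B.hi = [16.1+9.8, 24.4+9.8, 22+8.8] = [25.900,34.200,30.800]
diag = √(54.2²+54.2²+19.8²) = √6267.32 = 79.166


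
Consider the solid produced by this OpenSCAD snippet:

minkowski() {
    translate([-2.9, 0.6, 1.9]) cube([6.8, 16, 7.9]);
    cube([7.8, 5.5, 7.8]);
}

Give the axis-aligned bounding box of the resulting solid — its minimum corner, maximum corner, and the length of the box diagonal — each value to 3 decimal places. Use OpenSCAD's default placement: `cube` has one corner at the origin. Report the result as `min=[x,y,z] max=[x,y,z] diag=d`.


A = translate([-2.9, 0.6, 1.9]) cube([6.8, 16, 7.9]) → bbox [-2.9,0.6,1.9] .. [3.9,16.6,9.8]
B = cube([7.8, 5.5, 7.8]) → bbox [0,0,0] .. [7.8,5.5,7.8]
lo = A.lo+B.lo = [-2.9+0, 0.6+0, 1.9+0] = [-2.900,0.600,1.900]
hi = A.hi+B.hi = [3.9+7.8, 16.6+5.5, 9.8+7.8] = [11.700,22.100,17.600]
diag = √(14.6²+21.5²+15.7²) = √921.9 = 30.363

min=[-2.900,0.600,1.900] max=[11.700,22.100,17.600] diag=30.363


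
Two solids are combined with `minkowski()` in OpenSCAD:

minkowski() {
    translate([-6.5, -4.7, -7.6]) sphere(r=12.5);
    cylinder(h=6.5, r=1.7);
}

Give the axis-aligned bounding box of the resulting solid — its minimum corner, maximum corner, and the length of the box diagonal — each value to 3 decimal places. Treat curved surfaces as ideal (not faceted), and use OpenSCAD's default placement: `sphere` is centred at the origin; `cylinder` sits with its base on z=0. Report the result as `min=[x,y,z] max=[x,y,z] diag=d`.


min=[-20.700,-18.900,-20.100] max=[7.700,9.500,11.400] diag=51.043

A = translate([-6.5, -4.7, -7.6]) sphere(r=12.5) → bbox [-19,-17.2,-20.1] .. [6,7.8,4.9]
B = cylinder(h=6.5, r=1.7) → bbox [-1.7,-1.7,0] .. [1.7,1.7,6.5]
lo = A.lo+B.lo = [-19-1.7, -17.2-1.7, -20.1+0] = [-20.700,-18.900,-20.100]
hi = A.hi+B.hi = [6+1.7, 7.8+1.7, 4.9+6.5] = [7.700,9.500,11.400]
diag = √(28.4²+28.4²+31.5²) = √2605.37 = 51.043


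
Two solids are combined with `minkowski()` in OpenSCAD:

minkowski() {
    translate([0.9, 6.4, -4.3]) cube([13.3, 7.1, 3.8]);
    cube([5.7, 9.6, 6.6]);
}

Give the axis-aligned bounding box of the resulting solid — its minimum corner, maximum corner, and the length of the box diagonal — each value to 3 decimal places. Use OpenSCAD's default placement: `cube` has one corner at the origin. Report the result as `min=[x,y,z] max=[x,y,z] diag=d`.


min=[0.900,6.400,-4.300] max=[19.900,23.100,6.100] diag=27.351

A = translate([0.9, 6.4, -4.3]) cube([13.3, 7.1, 3.8]) → bbox [0.9,6.4,-4.3] .. [14.2,13.5,-0.5]
B = cube([5.7, 9.6, 6.6]) → bbox [0,0,0] .. [5.7,9.6,6.6]
lo = A.lo+B.lo = [0.9+0, 6.4+0, -4.3+0] = [0.900,6.400,-4.300]
hi = A.hi+B.hi = [14.2+5.7, 13.5+9.6, -0.5+6.6] = [19.900,23.100,6.100]
diag = √(19²+16.7²+10.4²) = √748.05 = 27.351


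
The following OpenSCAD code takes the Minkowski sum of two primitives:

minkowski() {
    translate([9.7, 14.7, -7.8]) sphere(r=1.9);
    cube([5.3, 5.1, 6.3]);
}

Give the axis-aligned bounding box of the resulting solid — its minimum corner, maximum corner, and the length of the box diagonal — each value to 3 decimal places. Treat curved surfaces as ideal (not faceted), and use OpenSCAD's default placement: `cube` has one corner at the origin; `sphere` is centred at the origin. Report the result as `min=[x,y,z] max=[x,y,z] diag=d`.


min=[7.800,12.800,-9.700] max=[16.900,21.700,0.400] diag=16.249

A = translate([9.7, 14.7, -7.8]) sphere(r=1.9) → bbox [7.8,12.8,-9.7] .. [11.6,16.6,-5.9]
B = cube([5.3, 5.1, 6.3]) → bbox [0,0,0] .. [5.3,5.1,6.3]
lo = A.lo+B.lo = [7.8+0, 12.8+0, -9.7+0] = [7.800,12.800,-9.700]
hi = A.hi+B.hi = [11.6+5.3, 16.6+5.1, -5.9+6.3] = [16.900,21.700,0.400]
diag = √(9.1²+8.9²+10.1²) = √264.03 = 16.249


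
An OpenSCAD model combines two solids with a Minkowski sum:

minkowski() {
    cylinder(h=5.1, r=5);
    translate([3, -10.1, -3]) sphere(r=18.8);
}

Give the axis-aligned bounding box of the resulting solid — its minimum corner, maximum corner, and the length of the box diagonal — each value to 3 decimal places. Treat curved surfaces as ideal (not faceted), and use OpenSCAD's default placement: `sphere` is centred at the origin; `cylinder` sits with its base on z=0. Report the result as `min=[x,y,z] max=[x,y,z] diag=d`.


min=[-20.800,-33.900,-21.800] max=[26.800,13.700,20.900] diag=79.717

A = translate([3, -10.1, -3]) sphere(r=18.8) → bbox [-15.8,-28.9,-21.8] .. [21.8,8.7,15.8]
B = cylinder(h=5.1, r=5) → bbox [-5,-5,0] .. [5,5,5.1]
lo = A.lo+B.lo = [-15.8-5, -28.9-5, -21.8+0] = [-20.800,-33.900,-21.800]
hi = A.hi+B.hi = [21.8+5, 8.7+5, 15.8+5.1] = [26.800,13.700,20.900]
diag = √(47.6²+47.6²+42.7²) = √6354.81 = 79.717


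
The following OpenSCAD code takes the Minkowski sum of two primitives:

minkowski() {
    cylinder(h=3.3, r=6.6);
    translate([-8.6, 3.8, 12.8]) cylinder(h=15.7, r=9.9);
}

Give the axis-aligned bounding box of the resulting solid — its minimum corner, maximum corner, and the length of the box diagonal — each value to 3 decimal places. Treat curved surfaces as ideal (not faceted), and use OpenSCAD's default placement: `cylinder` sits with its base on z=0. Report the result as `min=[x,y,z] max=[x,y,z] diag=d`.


min=[-25.100,-12.700,12.800] max=[7.900,20.300,31.800] diag=50.388

A = translate([-8.6, 3.8, 12.8]) cylinder(h=15.7, r=9.9) → bbox [-18.5,-6.1,12.8] .. [1.3,13.7,28.5]
B = cylinder(h=3.3, r=6.6) → bbox [-6.6,-6.6,0] .. [6.6,6.6,3.3]
lo = A.lo+B.lo = [-18.5-6.6, -6.1-6.6, 12.8+0] = [-25.100,-12.700,12.800]
hi = A.hi+B.hi = [1.3+6.6, 13.7+6.6, 28.5+3.3] = [7.900,20.300,31.800]
diag = √(33²+33²+19²) = √2539 = 50.388


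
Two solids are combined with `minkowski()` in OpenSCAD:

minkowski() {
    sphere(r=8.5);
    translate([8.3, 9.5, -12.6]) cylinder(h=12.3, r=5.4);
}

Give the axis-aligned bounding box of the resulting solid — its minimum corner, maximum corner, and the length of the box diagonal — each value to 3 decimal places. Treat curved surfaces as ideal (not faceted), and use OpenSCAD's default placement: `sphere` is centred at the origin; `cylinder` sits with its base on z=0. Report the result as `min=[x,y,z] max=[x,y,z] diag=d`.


A = translate([8.3, 9.5, -12.6]) cylinder(h=12.3, r=5.4) → bbox [2.9,4.1,-12.6] .. [13.7,14.9,-0.3]
B = sphere(r=8.5) → bbox [-8.5,-8.5,-8.5] .. [8.5,8.5,8.5]
lo = A.lo+B.lo = [2.9-8.5, 4.1-8.5, -12.6-8.5] = [-5.600,-4.400,-21.100]
hi = A.hi+B.hi = [13.7+8.5, 14.9+8.5, -0.3+8.5] = [22.200,23.400,8.200]
diag = √(27.8²+27.8²+29.3²) = √2404.17 = 49.032

min=[-5.600,-4.400,-21.100] max=[22.200,23.400,8.200] diag=49.032


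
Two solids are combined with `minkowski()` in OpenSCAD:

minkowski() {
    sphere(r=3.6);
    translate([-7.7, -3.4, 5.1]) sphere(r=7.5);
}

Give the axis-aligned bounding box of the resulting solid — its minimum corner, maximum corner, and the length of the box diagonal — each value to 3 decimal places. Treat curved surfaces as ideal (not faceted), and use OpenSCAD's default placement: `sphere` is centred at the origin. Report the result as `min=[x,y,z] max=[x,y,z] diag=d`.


min=[-18.800,-14.500,-6.000] max=[3.400,7.700,16.200] diag=38.452

A = translate([-7.7, -3.4, 5.1]) sphere(r=7.5) → bbox [-15.2,-10.9,-2.4] .. [-0.2,4.1,12.6]
B = sphere(r=3.6) → bbox [-3.6,-3.6,-3.6] .. [3.6,3.6,3.6]
lo = A.lo+B.lo = [-15.2-3.6, -10.9-3.6, -2.4-3.6] = [-18.800,-14.500,-6.000]
hi = A.hi+B.hi = [-0.2+3.6, 4.1+3.6, 12.6+3.6] = [3.400,7.700,16.200]
diag = √(22.2²+22.2²+22.2²) = √1478.52 = 38.452


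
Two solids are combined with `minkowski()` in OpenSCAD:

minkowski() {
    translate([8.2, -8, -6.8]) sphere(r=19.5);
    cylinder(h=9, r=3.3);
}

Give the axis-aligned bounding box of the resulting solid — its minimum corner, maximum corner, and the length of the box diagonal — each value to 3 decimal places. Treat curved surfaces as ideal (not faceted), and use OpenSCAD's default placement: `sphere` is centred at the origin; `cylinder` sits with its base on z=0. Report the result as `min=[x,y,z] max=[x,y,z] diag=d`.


min=[-14.600,-30.800,-26.300] max=[31.000,14.800,21.700] diag=80.391

A = translate([8.2, -8, -6.8]) sphere(r=19.5) → bbox [-11.3,-27.5,-26.3] .. [27.7,11.5,12.7]
B = cylinder(h=9, r=3.3) → bbox [-3.3,-3.3,0] .. [3.3,3.3,9]
lo = A.lo+B.lo = [-11.3-3.3, -27.5-3.3, -26.3+0] = [-14.600,-30.800,-26.300]
hi = A.hi+B.hi = [27.7+3.3, 11.5+3.3, 12.7+9] = [31.000,14.800,21.700]
diag = √(45.6²+45.6²+48²) = √6462.72 = 80.391
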